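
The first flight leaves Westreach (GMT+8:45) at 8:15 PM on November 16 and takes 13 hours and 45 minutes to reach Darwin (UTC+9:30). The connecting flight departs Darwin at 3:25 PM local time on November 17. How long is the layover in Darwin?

Convert departure to UTC: 8:15 PM − 8:45 = 11:30 AM UTC on Nov 16.
Add 13 hours and 45 minutes flight time → 1:15 AM UTC (Nov 17).
Darwin is UTC+9:30, so local arrival = 1:15 AM + 9:30 = 10:45 AM on Nov 17.
Layover = 3:25 PM − 10:45 AM = 4 hours 40 minutes.

4 hours 40 minutes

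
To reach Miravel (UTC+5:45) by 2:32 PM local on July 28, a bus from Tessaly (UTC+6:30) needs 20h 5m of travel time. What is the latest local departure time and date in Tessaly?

7:12 PM on Jul 27

Target arrival in UTC: 2:32 PM − 5:45 = 8:47 AM on Jul 28.
Subtract 20 hours and 5 minutes → departure 12:42 PM UTC on Jul 27.
Tessaly is UTC+6:30: 12:42 PM + 6:30 = 7:12 PM on Jul 27.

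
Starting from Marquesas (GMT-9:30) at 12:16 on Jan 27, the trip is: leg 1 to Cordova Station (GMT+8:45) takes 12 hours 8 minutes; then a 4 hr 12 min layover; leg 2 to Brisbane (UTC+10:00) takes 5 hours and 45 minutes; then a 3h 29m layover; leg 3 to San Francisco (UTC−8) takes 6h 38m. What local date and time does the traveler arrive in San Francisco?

21:58 on January 28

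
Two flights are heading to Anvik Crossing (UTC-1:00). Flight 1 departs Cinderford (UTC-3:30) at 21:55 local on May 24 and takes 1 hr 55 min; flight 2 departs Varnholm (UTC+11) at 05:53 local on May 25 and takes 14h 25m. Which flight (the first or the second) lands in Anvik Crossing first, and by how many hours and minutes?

Flight 1 in UTC: 21:55 + 3:30 = 01:25 on May 25.
+1 hour 55 minutes → arrive 03:20 UTC on May 25.
Flight 2 in UTC: 05:53 − 11:00 = 18:53 on May 24.
+14 hours and 25 minutes → arrive 09:18 UTC on May 25.
Flight 1 lands earlier by 5 hours 58 minutes.

the first, by 5 hours 58 minutes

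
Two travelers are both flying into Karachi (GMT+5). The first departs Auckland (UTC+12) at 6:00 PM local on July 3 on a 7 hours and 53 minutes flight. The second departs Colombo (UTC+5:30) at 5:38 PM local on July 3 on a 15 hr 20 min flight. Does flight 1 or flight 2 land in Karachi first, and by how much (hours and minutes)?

the first, by 13 hours 35 minutes

Flight 1 in UTC: 6:00 PM − 12:00 = 6:00 AM on Jul 3.
+7 hours and 53 minutes → arrive 1:53 PM UTC on Jul 3.
Flight 2 in UTC: 5:38 PM − 5:30 = 12:08 PM on Jul 3.
+15 hours and 20 minutes → arrive 3:28 AM UTC on Jul 4.
Flight 1 lands earlier by 13 hours 35 minutes.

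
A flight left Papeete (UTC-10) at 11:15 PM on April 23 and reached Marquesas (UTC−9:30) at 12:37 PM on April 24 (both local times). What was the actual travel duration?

Departure in UTC: 11:15 PM + 10:00 = 9:15 AM on Apr 24.
Arrival in UTC: 12:37 PM + 9:30 = 10:07 PM on Apr 24.
Elapsed = 10:07 PM − 9:15 AM = 12 hours 52 minutes.

12 hours 52 minutes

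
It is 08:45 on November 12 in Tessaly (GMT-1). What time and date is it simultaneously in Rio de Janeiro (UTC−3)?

06:45 on November 12

In UTC: 08:45 + 1:00 = 09:45 on Nov 12.
Rio de Janeiro is UTC−3:00: 09:45 − 3:00 = 06:45 on Nov 12.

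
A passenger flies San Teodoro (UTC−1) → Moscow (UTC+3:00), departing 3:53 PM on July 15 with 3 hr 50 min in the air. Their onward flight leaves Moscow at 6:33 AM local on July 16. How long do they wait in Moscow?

Convert departure to UTC: 3:53 PM + 1:00 = 4:53 PM UTC on Jul 15.
Add 3 hours 50 minutes flight time → 8:43 PM UTC.
Moscow is UTC+3:00, so local arrival = 8:43 PM + 3:00 = 11:43 PM on Jul 15.
Layover = 6:33 AM − 11:43 PM (+1 day) = 6 hours 50 minutes.

6 hours 50 minutes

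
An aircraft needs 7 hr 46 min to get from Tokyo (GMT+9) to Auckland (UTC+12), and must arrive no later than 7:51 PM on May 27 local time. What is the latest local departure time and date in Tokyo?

Target arrival in UTC: 7:51 PM − 12:00 = 7:51 AM on May 27.
Subtract 7 hours and 46 minutes → departure 12:05 AM UTC on May 27.
Tokyo is UTC+9:00: 12:05 AM + 9:00 = 9:05 AM on May 27.

9:05 AM on May 27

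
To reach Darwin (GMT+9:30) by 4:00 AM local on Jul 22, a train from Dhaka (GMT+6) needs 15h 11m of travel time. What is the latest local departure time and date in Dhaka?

Target arrival in UTC: 4:00 AM − 9:30 = 6:30 PM on Jul 21.
Subtract 15 hours and 11 minutes → departure 3:19 AM UTC on Jul 21.
Dhaka is UTC+6:00: 3:19 AM + 6:00 = 9:19 AM on Jul 21.

9:19 AM on July 21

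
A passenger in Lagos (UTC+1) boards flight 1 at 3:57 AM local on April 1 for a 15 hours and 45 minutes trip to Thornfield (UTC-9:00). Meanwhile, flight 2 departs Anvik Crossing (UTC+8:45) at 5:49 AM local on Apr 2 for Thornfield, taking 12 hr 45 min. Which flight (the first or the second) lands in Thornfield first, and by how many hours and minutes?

Flight 1 in UTC: 3:57 AM − 1:00 = 2:57 AM on Apr 1.
+15 hours and 45 minutes → arrive 6:42 PM UTC on Apr 1.
Flight 2 in UTC: 5:49 AM − 8:45 = 9:04 PM on Apr 1.
+12 hours and 45 minutes → arrive 9:49 AM UTC on Apr 2.
Flight 1 lands earlier by 15 hours 7 minutes.

the first, by 15 hours 7 minutes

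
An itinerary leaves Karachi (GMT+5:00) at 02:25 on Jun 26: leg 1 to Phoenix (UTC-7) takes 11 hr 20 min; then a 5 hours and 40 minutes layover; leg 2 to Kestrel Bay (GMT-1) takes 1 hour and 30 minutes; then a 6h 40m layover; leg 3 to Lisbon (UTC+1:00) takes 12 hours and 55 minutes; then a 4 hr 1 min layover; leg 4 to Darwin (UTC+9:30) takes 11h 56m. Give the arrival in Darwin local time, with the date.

12:57 on June 28

Convert departure to UTC: 02:25 − 5:00 = 21:25 UTC on Jun 25.
Add 11 hours and 20 minutes leg 1 → 08:45 UTC (Jun 26).
Add 5 hours and 40 minutes layover in Phoenix → 14:25 UTC.
Add 1 hour and 30 minutes leg 2 → 15:55 UTC.
Add 6 hours 40 minutes layover in Kestrel Bay → 22:35 UTC.
Add 12 hours 55 minutes leg 3 → 11:30 UTC (Jun 27).
Add 4 hours and 1 minute layover in Lisbon → 15:31 UTC.
Add 11 hours and 56 minutes leg 4 → 03:27 UTC (Jun 28).
Darwin is UTC+9:30, so local arrival = 03:27 + 9:30 = 12:57 on Jun 28.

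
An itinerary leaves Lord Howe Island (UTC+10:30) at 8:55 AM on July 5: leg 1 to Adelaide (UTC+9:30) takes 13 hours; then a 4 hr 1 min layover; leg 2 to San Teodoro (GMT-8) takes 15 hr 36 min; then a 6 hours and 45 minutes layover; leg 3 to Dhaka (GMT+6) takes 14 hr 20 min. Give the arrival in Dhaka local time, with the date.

10:07 AM on July 7

Convert departure to UTC: 8:55 AM − 10:30 = 10:25 PM UTC on Jul 4.
Add 13 hours leg 1 → 11:25 AM UTC (Jul 5).
Add 4 hours and 1 minute layover in Adelaide → 3:26 PM UTC.
Add 15 hours 36 minutes leg 2 → 7:02 AM UTC (Jul 6).
Add 6 hours 45 minutes layover in San Teodoro → 1:47 PM UTC.
Add 14 hours and 20 minutes leg 3 → 4:07 AM UTC (Jul 7).
Dhaka is UTC+6:00, so local arrival = 4:07 AM + 6:00 = 10:07 AM on Jul 7.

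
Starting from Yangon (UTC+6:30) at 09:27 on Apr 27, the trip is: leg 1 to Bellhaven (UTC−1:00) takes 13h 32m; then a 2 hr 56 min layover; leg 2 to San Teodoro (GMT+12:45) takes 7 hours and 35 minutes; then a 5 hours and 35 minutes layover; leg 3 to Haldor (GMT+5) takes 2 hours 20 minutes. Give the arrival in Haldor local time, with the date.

Convert departure to UTC: 09:27 − 6:30 = 02:57 UTC on Apr 27.
Add 13 hours 32 minutes leg 1 → 16:29 UTC.
Add 2 hours 56 minutes layover in Bellhaven → 19:25 UTC.
Add 7 hours and 35 minutes leg 2 → 03:00 UTC (Apr 28).
Add 5 hours 35 minutes layover in San Teodoro → 08:35 UTC.
Add 2 hours and 20 minutes leg 3 → 10:55 UTC.
Haldor is UTC+5:00, so local arrival = 10:55 + 5:00 = 15:55 on Apr 28.

15:55 on Apr 28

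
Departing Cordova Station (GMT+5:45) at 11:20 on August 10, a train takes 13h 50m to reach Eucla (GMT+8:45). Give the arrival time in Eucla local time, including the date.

Eucla is 3:00 ahead of Cordova Station.
After 13 hours 50 minutes it is 01:10 (Aug 11) in Cordova Station.
Shift by the zone difference: 01:10 + 3:00 = 04:10 on Aug 11 in Eucla.

04:10 on August 11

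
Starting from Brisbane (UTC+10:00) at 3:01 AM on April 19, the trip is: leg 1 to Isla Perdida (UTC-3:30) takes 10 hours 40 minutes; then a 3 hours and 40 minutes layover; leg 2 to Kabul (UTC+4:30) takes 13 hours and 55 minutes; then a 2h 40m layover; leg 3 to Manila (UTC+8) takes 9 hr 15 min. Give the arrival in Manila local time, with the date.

5:11 PM on Apr 20

Convert departure to UTC: 3:01 AM − 10:00 = 5:01 PM UTC on Apr 18.
Add 10 hours and 40 minutes leg 1 → 3:41 AM UTC (Apr 19).
Add 3 hours and 40 minutes layover in Isla Perdida → 7:21 AM UTC.
Add 13 hours and 55 minutes leg 2 → 9:16 PM UTC.
Add 2 hours 40 minutes layover in Kabul → 11:56 PM UTC.
Add 9 hours and 15 minutes leg 3 → 9:11 AM UTC (Apr 20).
Manila is UTC+8:00, so local arrival = 9:11 AM + 8:00 = 5:11 PM on Apr 20.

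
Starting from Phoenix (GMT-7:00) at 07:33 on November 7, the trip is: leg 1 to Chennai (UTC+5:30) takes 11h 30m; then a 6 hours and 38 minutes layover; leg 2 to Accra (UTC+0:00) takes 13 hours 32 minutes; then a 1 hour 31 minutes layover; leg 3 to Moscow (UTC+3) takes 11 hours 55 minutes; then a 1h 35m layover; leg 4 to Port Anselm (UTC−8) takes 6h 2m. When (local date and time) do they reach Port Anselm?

Convert departure to UTC: 07:33 + 7:00 = 14:33 UTC on Nov 7.
Add 11 hours and 30 minutes leg 1 → 02:03 UTC (Nov 8).
Add 6 hours and 38 minutes layover in Chennai → 08:41 UTC.
Add 13 hours 32 minutes leg 2 → 22:13 UTC.
Add 1 hour and 31 minutes layover in Accra → 23:44 UTC.
Add 11 hours and 55 minutes leg 3 → 11:39 UTC (Nov 9).
Add 1 hour and 35 minutes layover in Moscow → 13:14 UTC.
Add 6 hours 2 minutes leg 4 → 19:16 UTC.
Port Anselm is UTC−8:00, so local arrival = 19:16 − 8:00 = 11:16 on Nov 9.

11:16 on November 9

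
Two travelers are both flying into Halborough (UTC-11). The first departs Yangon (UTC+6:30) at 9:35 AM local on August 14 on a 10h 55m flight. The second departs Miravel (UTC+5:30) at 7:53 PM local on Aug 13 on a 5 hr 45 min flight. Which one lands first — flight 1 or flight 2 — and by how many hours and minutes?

the second, by 17 hours 52 minutes

Flight 1 in UTC: 9:35 AM − 6:30 = 3:05 AM on Aug 14.
+10 hours 55 minutes → arrive 2:00 PM UTC on Aug 14.
Flight 2 in UTC: 7:53 PM − 5:30 = 2:23 PM on Aug 13.
+5 hours and 45 minutes → arrive 8:08 PM UTC on Aug 13.
Flight 2 lands earlier by 17 hours 52 minutes.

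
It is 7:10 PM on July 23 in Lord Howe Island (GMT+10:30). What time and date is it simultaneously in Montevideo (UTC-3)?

5:40 AM on July 23

In UTC: 7:10 PM − 10:30 = 8:40 AM on Jul 23.
Montevideo is UTC−3:00: 8:40 AM − 3:00 = 5:40 AM on Jul 23.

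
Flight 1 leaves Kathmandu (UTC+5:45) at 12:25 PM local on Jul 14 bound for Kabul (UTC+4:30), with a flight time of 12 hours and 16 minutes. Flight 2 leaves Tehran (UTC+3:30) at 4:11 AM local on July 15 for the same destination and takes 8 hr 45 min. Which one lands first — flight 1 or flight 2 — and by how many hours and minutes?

Flight 1 in UTC: 12:25 PM − 5:45 = 6:40 AM on Jul 14.
+12 hours 16 minutes → arrive 6:56 PM UTC on Jul 14.
Flight 2 in UTC: 4:11 AM − 3:30 = 12:41 AM on Jul 15.
+8 hours 45 minutes → arrive 9:26 AM UTC on Jul 15.
Flight 1 lands earlier by 14 hours 30 minutes.

the first, by 14 hours 30 minutes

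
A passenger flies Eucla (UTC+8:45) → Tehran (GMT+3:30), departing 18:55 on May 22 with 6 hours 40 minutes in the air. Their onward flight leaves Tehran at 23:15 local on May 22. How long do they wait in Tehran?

2 hours 55 minutes

Convert departure to UTC: 18:55 − 8:45 = 10:10 UTC on May 22.
Add 6 hours 40 minutes flight time → 16:50 UTC.
Tehran is UTC+3:30, so local arrival = 16:50 + 3:30 = 20:20 on May 22.
Layover = 23:15 − 20:20 = 2 hours 55 minutes.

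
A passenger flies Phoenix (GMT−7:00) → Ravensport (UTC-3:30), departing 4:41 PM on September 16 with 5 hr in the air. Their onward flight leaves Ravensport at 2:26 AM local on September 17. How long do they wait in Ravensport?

Convert departure to UTC: 4:41 PM + 7:00 = 11:41 PM UTC on Sep 16.
Add 5 hours flight time → 4:41 AM UTC (Sep 17).
Ravensport is UTC−3:30, so local arrival = 4:41 AM − 3:30 = 1:11 AM on Sep 17.
Layover = 2:26 AM − 1:11 AM = 1 hour 15 minutes.

1 hour 15 minutes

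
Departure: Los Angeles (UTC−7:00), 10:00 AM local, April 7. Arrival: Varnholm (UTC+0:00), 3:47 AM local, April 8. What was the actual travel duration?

10 hours 47 minutes

Departure in UTC: 10:00 AM + 7:00 = 5:00 PM on Apr 7.
Arrival is already UTC: 3:47 AM on Apr 8.
Elapsed = 3:47 AM − 5:00 PM (+1 day) = 10 hours 47 minutes.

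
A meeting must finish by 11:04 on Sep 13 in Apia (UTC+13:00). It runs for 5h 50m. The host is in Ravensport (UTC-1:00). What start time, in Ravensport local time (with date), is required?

15:14 on September 12

Target end time in UTC: 11:04 − 13:00 = 22:04 on Sep 12.
Subtract 5 hours and 50 minutes → start 16:14 UTC on Sep 12.
Ravensport is UTC−1:00: 16:14 − 1:00 = 15:14 on Sep 12.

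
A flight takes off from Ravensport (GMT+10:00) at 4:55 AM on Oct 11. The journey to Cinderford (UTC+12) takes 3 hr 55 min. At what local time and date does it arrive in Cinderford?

Convert departure to UTC: 4:55 AM − 10:00 = 6:55 PM UTC on Oct 10.
Add 3 hours and 55 minutes travel time → 10:50 PM UTC.
Cinderford is UTC+12:00, so local arrival = 10:50 PM + 12:00 = 10:50 AM on Oct 11.

10:50 AM on October 11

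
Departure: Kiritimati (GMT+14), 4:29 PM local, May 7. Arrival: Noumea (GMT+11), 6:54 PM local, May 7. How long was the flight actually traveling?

Departure in UTC: 4:29 PM − 14:00 = 2:29 AM on May 7.
Arrival in UTC: 6:54 PM − 11:00 = 7:54 AM on May 7.
Elapsed = 7:54 AM − 2:29 AM = 5 hours 25 minutes.

5 hours 25 minutes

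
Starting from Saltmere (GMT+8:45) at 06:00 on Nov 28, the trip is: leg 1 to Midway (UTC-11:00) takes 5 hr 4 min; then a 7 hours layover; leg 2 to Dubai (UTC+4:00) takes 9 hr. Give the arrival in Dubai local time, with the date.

Convert departure to UTC: 06:00 − 8:45 = 21:15 UTC on Nov 27.
Add 5 hours and 4 minutes leg 1 → 02:19 UTC (Nov 28).
Add 7 hours layover in Midway → 09:19 UTC.
Add 9 hours leg 2 → 18:19 UTC.
Dubai is UTC+4:00, so local arrival = 18:19 + 4:00 = 22:19 on Nov 28.

22:19 on Nov 28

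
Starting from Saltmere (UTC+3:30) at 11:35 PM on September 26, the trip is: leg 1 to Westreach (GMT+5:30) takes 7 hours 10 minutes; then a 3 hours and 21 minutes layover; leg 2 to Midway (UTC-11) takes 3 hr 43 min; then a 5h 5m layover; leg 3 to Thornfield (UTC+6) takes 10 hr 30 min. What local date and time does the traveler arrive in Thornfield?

7:54 AM on September 28

Convert departure to UTC: 11:35 PM − 3:30 = 8:05 PM UTC on Sep 26.
Add 7 hours and 10 minutes leg 1 → 3:15 AM UTC (Sep 27).
Add 3 hours 21 minutes layover in Westreach → 6:36 AM UTC.
Add 3 hours 43 minutes leg 2 → 10:19 AM UTC.
Add 5 hours and 5 minutes layover in Midway → 3:24 PM UTC.
Add 10 hours and 30 minutes leg 3 → 1:54 AM UTC (Sep 28).
Thornfield is UTC+6:00, so local arrival = 1:54 AM + 6:00 = 7:54 AM on Sep 28.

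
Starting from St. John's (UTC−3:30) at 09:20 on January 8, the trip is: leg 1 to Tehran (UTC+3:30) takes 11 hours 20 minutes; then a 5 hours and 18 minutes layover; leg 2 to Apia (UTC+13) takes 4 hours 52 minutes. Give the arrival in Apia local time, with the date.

Convert departure to UTC: 09:20 + 3:30 = 12:50 UTC on Jan 8.
Add 11 hours 20 minutes leg 1 → 00:10 UTC (Jan 9).
Add 5 hours 18 minutes layover in Tehran → 05:28 UTC.
Add 4 hours 52 minutes leg 2 → 10:20 UTC.
Apia is UTC+13:00, so local arrival = 10:20 + 13:00 = 23:20 on Jan 9.

23:20 on Jan 9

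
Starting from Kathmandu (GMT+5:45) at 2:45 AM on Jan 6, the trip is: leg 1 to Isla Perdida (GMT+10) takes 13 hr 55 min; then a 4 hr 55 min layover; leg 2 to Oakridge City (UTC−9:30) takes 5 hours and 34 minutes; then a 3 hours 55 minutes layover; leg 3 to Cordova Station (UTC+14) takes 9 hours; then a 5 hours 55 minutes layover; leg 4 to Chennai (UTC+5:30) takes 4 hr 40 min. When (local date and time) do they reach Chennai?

Convert departure to UTC: 2:45 AM − 5:45 = 9:00 PM UTC on Jan 5.
Add 13 hours and 55 minutes leg 1 → 10:55 AM UTC (Jan 6).
Add 4 hours 55 minutes layover in Isla Perdida → 3:50 PM UTC.
Add 5 hours 34 minutes leg 2 → 9:24 PM UTC.
Add 3 hours 55 minutes layover in Oakridge City → 1:19 AM UTC (Jan 7).
Add 9 hours leg 3 → 10:19 AM UTC.
Add 5 hours 55 minutes layover in Cordova Station → 4:14 PM UTC.
Add 4 hours 40 minutes leg 4 → 8:54 PM UTC.
Chennai is UTC+5:30, so local arrival = 8:54 PM + 5:30 = 2:24 AM on Jan 8.

2:24 AM on Jan 8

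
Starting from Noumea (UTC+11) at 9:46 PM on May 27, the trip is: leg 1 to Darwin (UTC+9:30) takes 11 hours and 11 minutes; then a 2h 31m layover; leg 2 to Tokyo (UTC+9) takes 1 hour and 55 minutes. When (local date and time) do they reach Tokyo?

Convert departure to UTC: 9:46 PM − 11:00 = 10:46 AM UTC on May 27.
Add 11 hours and 11 minutes leg 1 → 9:57 PM UTC.
Add 2 hours and 31 minutes layover in Darwin → 12:28 AM UTC (May 28).
Add 1 hour and 55 minutes leg 2 → 2:23 AM UTC.
Tokyo is UTC+9:00, so local arrival = 2:23 AM + 9:00 = 11:23 AM on May 28.

11:23 AM on May 28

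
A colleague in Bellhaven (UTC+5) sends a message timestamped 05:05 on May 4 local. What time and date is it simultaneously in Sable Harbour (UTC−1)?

23:05 on May 3

In UTC: 05:05 − 5:00 = 00:05 on May 4.
Sable Harbour is UTC−1:00: 00:05 − 1:00 = 23:05 on May 3.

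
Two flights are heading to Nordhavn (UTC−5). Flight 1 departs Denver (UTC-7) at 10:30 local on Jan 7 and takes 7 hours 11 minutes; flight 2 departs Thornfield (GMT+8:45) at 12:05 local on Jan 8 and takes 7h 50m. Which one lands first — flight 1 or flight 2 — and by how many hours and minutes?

Flight 1 in UTC: 10:30 + 7:00 = 17:30 on Jan 7.
+7 hours and 11 minutes → arrive 00:41 UTC on Jan 8.
Flight 2 in UTC: 12:05 − 8:45 = 03:20 on Jan 8.
+7 hours and 50 minutes → arrive 11:10 UTC on Jan 8.
Flight 1 lands earlier by 10 hours 29 minutes.

the first, by 10 hours 29 minutes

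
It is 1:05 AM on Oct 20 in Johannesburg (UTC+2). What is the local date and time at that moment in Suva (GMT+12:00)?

Suva is 10:00 ahead of Johannesburg.
Shift by the zone difference: 1:05 AM + 10:00 = 11:05 AM on Oct 20 in Suva.

11:05 AM on Oct 20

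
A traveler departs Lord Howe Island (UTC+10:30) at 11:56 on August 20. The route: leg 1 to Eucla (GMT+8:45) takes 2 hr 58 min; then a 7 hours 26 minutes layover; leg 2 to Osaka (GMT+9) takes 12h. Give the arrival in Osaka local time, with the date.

08:50 on Aug 21

Convert departure to UTC: 11:56 − 10:30 = 01:26 UTC on Aug 20.
Add 2 hours 58 minutes leg 1 → 04:24 UTC.
Add 7 hours 26 minutes layover in Eucla → 11:50 UTC.
Add 12 hours leg 2 → 23:50 UTC.
Osaka is UTC+9:00, so local arrival = 23:50 + 9:00 = 08:50 on Aug 21.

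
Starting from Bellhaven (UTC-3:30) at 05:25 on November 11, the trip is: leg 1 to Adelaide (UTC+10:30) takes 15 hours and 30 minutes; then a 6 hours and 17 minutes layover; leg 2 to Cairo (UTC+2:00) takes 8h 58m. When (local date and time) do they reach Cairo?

17:40 on November 12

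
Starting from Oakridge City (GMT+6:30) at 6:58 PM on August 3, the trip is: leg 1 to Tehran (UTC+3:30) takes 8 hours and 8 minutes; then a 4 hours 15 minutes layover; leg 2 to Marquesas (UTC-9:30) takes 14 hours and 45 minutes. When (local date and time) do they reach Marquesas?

Convert departure to UTC: 6:58 PM − 6:30 = 12:28 PM UTC on Aug 3.
Add 8 hours 8 minutes leg 1 → 8:36 PM UTC.
Add 4 hours 15 minutes layover in Tehran → 12:51 AM UTC (Aug 4).
Add 14 hours 45 minutes leg 2 → 3:36 PM UTC.
Marquesas is UTC−9:30, so local arrival = 3:36 PM − 9:30 = 6:06 AM on Aug 4.

6:06 AM on August 4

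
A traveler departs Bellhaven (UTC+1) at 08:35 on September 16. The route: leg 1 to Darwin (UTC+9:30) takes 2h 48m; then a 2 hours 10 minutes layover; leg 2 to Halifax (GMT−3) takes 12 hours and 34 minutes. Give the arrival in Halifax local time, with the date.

22:07 on Sep 16

Convert departure to UTC: 08:35 − 1:00 = 07:35 UTC on Sep 16.
Add 2 hours and 48 minutes leg 1 → 10:23 UTC.
Add 2 hours 10 minutes layover in Darwin → 12:33 UTC.
Add 12 hours 34 minutes leg 2 → 01:07 UTC (Sep 17).
Halifax is UTC−3:00, so local arrival = 01:07 − 3:00 = 22:07 on Sep 16.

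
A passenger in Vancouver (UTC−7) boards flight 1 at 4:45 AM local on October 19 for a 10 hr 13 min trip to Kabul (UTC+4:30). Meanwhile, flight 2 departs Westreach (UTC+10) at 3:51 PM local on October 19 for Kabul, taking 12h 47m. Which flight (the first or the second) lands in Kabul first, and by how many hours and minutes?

Flight 1 in UTC: 4:45 AM + 7:00 = 11:45 AM on Oct 19.
+10 hours 13 minutes → arrive 9:58 PM UTC on Oct 19.
Flight 2 in UTC: 3:51 PM − 10:00 = 5:51 AM on Oct 19.
+12 hours 47 minutes → arrive 6:38 PM UTC on Oct 19.
Flight 2 lands earlier by 3 hours 20 minutes.

the second, by 3 hours 20 minutes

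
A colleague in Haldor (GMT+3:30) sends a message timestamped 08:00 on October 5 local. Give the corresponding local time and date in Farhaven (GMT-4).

Farhaven is 7:30 behind Haldor.
Shift by the zone difference: 08:00 − 7:30 = 00:30 on Oct 5 in Farhaven.

00:30 on October 5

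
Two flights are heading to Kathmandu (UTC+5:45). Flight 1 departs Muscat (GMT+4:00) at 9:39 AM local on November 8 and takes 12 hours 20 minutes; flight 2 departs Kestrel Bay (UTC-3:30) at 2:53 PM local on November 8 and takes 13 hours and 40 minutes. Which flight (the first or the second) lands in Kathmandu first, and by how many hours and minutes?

Flight 1 in UTC: 9:39 AM − 4:00 = 5:39 AM on Nov 8.
+12 hours and 20 minutes → arrive 5:59 PM UTC on Nov 8.
Flight 2 in UTC: 2:53 PM + 3:30 = 6:23 PM on Nov 8.
+13 hours and 40 minutes → arrive 8:03 AM UTC on Nov 9.
Flight 1 lands earlier by 14 hours 4 minutes.

the first, by 14 hours 4 minutes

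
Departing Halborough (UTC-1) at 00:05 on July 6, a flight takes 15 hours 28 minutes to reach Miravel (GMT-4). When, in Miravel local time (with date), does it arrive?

Convert departure to UTC: 00:05 + 1:00 = 01:05 UTC on Jul 6.
Add 15 hours 28 minutes travel time → 16:33 UTC.
Miravel is UTC−4:00, so local arrival = 16:33 − 4:00 = 12:33 on Jul 6.

12:33 on July 6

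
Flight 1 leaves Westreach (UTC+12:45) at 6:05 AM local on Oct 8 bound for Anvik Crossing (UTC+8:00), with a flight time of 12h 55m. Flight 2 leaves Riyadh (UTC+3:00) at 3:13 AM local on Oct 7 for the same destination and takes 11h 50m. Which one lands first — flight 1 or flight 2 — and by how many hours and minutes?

Flight 1 in UTC: 6:05 AM − 12:45 = 5:20 PM on Oct 7.
+12 hours 55 minutes → arrive 6:15 AM UTC on Oct 8.
Flight 2 in UTC: 3:13 AM − 3:00 = 12:13 AM on Oct 7.
+11 hours and 50 minutes → arrive 12:03 PM UTC on Oct 7.
Flight 2 lands earlier by 18 hours 12 minutes.

the second, by 18 hours 12 minutes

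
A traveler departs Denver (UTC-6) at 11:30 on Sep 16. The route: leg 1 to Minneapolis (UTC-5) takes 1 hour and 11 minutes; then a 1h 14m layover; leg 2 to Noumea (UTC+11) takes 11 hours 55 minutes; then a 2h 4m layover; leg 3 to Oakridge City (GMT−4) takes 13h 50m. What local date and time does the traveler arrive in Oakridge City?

Convert departure to UTC: 11:30 + 6:00 = 17:30 UTC on Sep 16.
Add 1 hour and 11 minutes leg 1 → 18:41 UTC.
Add 1 hour and 14 minutes layover in Minneapolis → 19:55 UTC.
Add 11 hours 55 minutes leg 2 → 07:50 UTC (Sep 17).
Add 2 hours and 4 minutes layover in Noumea → 09:54 UTC.
Add 13 hours and 50 minutes leg 3 → 23:44 UTC.
Oakridge City is UTC−4:00, so local arrival = 23:44 − 4:00 = 19:44 on Sep 17.

19:44 on Sep 17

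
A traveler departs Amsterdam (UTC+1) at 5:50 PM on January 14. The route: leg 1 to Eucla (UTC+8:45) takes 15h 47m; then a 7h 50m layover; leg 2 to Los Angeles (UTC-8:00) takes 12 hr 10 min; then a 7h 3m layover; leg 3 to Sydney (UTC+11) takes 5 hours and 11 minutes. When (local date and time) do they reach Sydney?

Convert departure to UTC: 5:50 PM − 1:00 = 4:50 PM UTC on Jan 14.
Add 15 hours 47 minutes leg 1 → 8:37 AM UTC (Jan 15).
Add 7 hours 50 minutes layover in Eucla → 4:27 PM UTC.
Add 12 hours 10 minutes leg 2 → 4:37 AM UTC (Jan 16).
Add 7 hours 3 minutes layover in Los Angeles → 11:40 AM UTC.
Add 5 hours 11 minutes leg 3 → 4:51 PM UTC.
Sydney is UTC+11:00, so local arrival = 4:51 PM + 11:00 = 3:51 AM on Jan 17.

3:51 AM on January 17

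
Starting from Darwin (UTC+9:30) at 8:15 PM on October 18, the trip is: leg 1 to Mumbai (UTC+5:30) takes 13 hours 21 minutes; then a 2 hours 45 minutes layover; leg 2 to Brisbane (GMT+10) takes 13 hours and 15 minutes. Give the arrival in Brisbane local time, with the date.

Convert departure to UTC: 8:15 PM − 9:30 = 10:45 AM UTC on Oct 18.
Add 13 hours and 21 minutes leg 1 → 12:06 AM UTC (Oct 19).
Add 2 hours and 45 minutes layover in Mumbai → 2:51 AM UTC.
Add 13 hours 15 minutes leg 2 → 4:06 PM UTC.
Brisbane is UTC+10:00, so local arrival = 4:06 PM + 10:00 = 2:06 AM on Oct 20.

2:06 AM on October 20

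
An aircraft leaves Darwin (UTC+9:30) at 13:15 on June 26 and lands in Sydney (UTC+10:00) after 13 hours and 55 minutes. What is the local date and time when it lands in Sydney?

Convert departure to UTC: 13:15 − 9:30 = 03:45 UTC on Jun 26.
Add 13 hours and 55 minutes travel time → 17:40 UTC.
Sydney is UTC+10:00, so local arrival = 17:40 + 10:00 = 03:40 on Jun 27.

03:40 on June 27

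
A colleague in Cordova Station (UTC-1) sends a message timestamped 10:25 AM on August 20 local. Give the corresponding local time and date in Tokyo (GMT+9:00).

Tokyo is 10:00 ahead of Cordova Station.
Shift by the zone difference: 10:25 AM + 10:00 = 8:25 PM on Aug 20 in Tokyo.

8:25 PM on August 20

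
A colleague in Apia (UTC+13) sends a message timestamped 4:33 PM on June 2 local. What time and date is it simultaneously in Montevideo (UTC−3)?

Montevideo is 16:00 behind Apia.
Shift by the zone difference: 4:33 PM − 16:00 = 12:33 AM on Jun 2 in Montevideo.

12:33 AM on Jun 2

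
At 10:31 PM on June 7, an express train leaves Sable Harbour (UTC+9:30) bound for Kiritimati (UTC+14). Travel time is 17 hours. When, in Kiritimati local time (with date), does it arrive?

Convert departure to UTC: 10:31 PM − 9:30 = 1:01 PM UTC on Jun 7.
Add 17 hours travel time → 6:01 AM UTC (Jun 8).
Kiritimati is UTC+14:00, so local arrival = 6:01 AM + 14:00 = 8:01 PM on Jun 8.

8:01 PM on June 8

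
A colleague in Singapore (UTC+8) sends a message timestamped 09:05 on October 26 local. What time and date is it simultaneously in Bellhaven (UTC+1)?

In UTC: 09:05 − 8:00 = 01:05 on Oct 26.
Bellhaven is UTC+1:00: 01:05 + 1:00 = 02:05 on Oct 26.

02:05 on October 26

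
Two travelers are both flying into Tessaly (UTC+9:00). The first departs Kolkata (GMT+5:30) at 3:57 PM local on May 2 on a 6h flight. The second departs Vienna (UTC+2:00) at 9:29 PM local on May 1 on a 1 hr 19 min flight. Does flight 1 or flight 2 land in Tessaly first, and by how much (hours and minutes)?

the second, by 19 hours 39 minutes

Flight 1 in UTC: 3:57 PM − 5:30 = 10:27 AM on May 2.
+6 hours → arrive 4:27 PM UTC on May 2.
Flight 2 in UTC: 9:29 PM − 2:00 = 7:29 PM on May 1.
+1 hour and 19 minutes → arrive 8:48 PM UTC on May 1.
Flight 2 lands earlier by 19 hours 39 minutes.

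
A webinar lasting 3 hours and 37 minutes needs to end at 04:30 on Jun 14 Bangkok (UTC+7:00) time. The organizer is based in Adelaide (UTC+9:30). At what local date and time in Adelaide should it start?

03:23 on June 14

Target end time in UTC: 04:30 − 7:00 = 21:30 on Jun 13.
Subtract 3 hours 37 minutes → start 17:53 UTC on Jun 13.
Adelaide is UTC+9:30: 17:53 + 9:30 = 03:23 on Jun 14.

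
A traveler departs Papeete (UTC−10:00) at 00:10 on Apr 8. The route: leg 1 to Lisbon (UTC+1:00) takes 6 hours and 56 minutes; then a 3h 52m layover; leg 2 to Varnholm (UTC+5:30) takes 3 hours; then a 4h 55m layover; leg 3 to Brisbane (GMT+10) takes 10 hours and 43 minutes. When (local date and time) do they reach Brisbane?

01:36 on April 10

Convert departure to UTC: 00:10 + 10:00 = 10:10 UTC on Apr 8.
Add 6 hours 56 minutes leg 1 → 17:06 UTC.
Add 3 hours 52 minutes layover in Lisbon → 20:58 UTC.
Add 3 hours leg 2 → 23:58 UTC.
Add 4 hours 55 minutes layover in Varnholm → 04:53 UTC (Apr 9).
Add 10 hours 43 minutes leg 3 → 15:36 UTC.
Brisbane is UTC+10:00, so local arrival = 15:36 + 10:00 = 01:36 on Apr 10.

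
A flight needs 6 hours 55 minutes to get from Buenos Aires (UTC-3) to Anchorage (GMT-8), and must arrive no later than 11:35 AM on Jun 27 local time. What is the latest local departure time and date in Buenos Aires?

9:40 AM on Jun 27

Target arrival in UTC: 11:35 AM + 8:00 = 7:35 PM on Jun 27.
Subtract 6 hours 55 minutes → departure 12:40 PM UTC on Jun 27.
Buenos Aires is UTC−3:00: 12:40 PM − 3:00 = 9:40 AM on Jun 27.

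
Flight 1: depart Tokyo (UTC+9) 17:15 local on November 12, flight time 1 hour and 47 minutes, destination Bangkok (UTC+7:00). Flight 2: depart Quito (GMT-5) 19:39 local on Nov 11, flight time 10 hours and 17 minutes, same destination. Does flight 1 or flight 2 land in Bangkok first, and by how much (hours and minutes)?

Flight 1 in UTC: 17:15 − 9:00 = 08:15 on Nov 12.
+1 hour and 47 minutes → arrive 10:02 UTC on Nov 12.
Flight 2 in UTC: 19:39 + 5:00 = 00:39 on Nov 12.
+10 hours 17 minutes → arrive 10:56 UTC on Nov 12.
Flight 1 lands earlier by 54 minutes.

the first, by 54 minutes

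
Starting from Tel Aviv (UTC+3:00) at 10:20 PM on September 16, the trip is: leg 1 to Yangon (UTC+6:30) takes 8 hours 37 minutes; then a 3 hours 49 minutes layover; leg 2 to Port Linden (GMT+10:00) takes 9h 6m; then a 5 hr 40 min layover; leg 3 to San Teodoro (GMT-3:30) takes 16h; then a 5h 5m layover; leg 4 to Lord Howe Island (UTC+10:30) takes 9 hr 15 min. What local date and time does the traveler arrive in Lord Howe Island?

Convert departure to UTC: 10:20 PM − 3:00 = 7:20 PM UTC on Sep 16.
Add 8 hours 37 minutes leg 1 → 3:57 AM UTC (Sep 17).
Add 3 hours and 49 minutes layover in Yangon → 7:46 AM UTC.
Add 9 hours 6 minutes leg 2 → 4:52 PM UTC.
Add 5 hours and 40 minutes layover in Port Linden → 10:32 PM UTC.
Add 16 hours leg 3 → 2:32 PM UTC (Sep 18).
Add 5 hours 5 minutes layover in San Teodoro → 7:37 PM UTC.
Add 9 hours and 15 minutes leg 4 → 4:52 AM UTC (Sep 19).
Lord Howe Island is UTC+10:30, so local arrival = 4:52 AM + 10:30 = 3:22 PM on Sep 19.

3:22 PM on September 19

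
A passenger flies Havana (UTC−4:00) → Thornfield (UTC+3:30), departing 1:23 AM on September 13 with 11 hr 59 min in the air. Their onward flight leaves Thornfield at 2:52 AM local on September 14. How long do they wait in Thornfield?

Convert departure to UTC: 1:23 AM + 4:00 = 5:23 AM UTC on Sep 13.
Add 11 hours and 59 minutes flight time → 5:22 PM UTC.
Thornfield is UTC+3:30, so local arrival = 5:22 PM + 3:30 = 8:52 PM on Sep 13.
Layover = 2:52 AM − 8:52 PM (+1 day) = 6 hours.

6 hours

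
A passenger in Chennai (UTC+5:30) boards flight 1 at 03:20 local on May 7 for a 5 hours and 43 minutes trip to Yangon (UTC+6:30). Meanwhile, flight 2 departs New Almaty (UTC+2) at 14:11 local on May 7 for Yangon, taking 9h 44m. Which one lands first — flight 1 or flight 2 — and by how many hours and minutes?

the first, by 18 hours 22 minutes

Flight 1 in UTC: 03:20 − 5:30 = 21:50 on May 6.
+5 hours 43 minutes → arrive 03:33 UTC on May 7.
Flight 2 in UTC: 14:11 − 2:00 = 12:11 on May 7.
+9 hours and 44 minutes → arrive 21:55 UTC on May 7.
Flight 1 lands earlier by 18 hours 22 minutes.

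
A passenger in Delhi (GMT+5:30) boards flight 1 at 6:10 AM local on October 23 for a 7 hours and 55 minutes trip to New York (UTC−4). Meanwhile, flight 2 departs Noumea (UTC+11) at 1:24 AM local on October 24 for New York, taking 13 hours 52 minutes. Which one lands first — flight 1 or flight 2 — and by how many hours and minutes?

the first, by 19 hours 41 minutes

Flight 1 in UTC: 6:10 AM − 5:30 = 12:40 AM on Oct 23.
+7 hours 55 minutes → arrive 8:35 AM UTC on Oct 23.
Flight 2 in UTC: 1:24 AM − 11:00 = 2:24 PM on Oct 23.
+13 hours 52 minutes → arrive 4:16 AM UTC on Oct 24.
Flight 1 lands earlier by 19 hours 41 minutes.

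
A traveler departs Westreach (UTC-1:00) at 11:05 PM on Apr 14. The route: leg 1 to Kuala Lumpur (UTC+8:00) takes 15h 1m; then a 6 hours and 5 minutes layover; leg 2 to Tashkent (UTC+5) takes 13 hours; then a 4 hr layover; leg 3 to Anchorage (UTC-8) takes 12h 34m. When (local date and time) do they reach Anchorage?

Convert departure to UTC: 11:05 PM + 1:00 = 12:05 AM UTC on Apr 15.
Add 15 hours 1 minute leg 1 → 3:06 PM UTC.
Add 6 hours and 5 minutes layover in Kuala Lumpur → 9:11 PM UTC.
Add 13 hours leg 2 → 10:11 AM UTC (Apr 16).
Add 4 hours layover in Tashkent → 2:11 PM UTC.
Add 12 hours and 34 minutes leg 3 → 2:45 AM UTC (Apr 17).
Anchorage is UTC−8:00, so local arrival = 2:45 AM − 8:00 = 6:45 PM on Apr 16.

6:45 PM on Apr 16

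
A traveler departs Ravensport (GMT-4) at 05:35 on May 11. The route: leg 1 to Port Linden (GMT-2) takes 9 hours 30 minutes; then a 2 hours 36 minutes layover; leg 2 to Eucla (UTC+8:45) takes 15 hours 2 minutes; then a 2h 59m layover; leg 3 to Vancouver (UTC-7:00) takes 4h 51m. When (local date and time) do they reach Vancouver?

13:33 on May 12

Convert departure to UTC: 05:35 + 4:00 = 09:35 UTC on May 11.
Add 9 hours 30 minutes leg 1 → 19:05 UTC.
Add 2 hours and 36 minutes layover in Port Linden → 21:41 UTC.
Add 15 hours and 2 minutes leg 2 → 12:43 UTC (May 12).
Add 2 hours 59 minutes layover in Eucla → 15:42 UTC.
Add 4 hours 51 minutes leg 3 → 20:33 UTC.
Vancouver is UTC−7:00, so local arrival = 20:33 − 7:00 = 13:33 on May 12.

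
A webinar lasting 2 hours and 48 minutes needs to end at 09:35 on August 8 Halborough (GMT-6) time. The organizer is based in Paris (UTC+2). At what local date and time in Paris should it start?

14:47 on August 8

Target end time in UTC: 09:35 + 6:00 = 15:35 on Aug 8.
Subtract 2 hours and 48 minutes → start 12:47 UTC on Aug 8.
Paris is UTC+2:00: 12:47 + 2:00 = 14:47 on Aug 8.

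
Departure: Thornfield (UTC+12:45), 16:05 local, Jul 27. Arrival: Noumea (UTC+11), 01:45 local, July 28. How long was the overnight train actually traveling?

Departure in UTC: 16:05 − 12:45 = 03:20 on Jul 27.
Arrival in UTC: 01:45 − 11:00 = 14:45 on Jul 27.
Elapsed = 14:45 − 03:20 = 11 hours 25 minutes.

11 hours 25 minutes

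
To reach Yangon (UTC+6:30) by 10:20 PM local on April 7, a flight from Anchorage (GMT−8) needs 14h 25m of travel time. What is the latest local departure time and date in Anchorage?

Target arrival in UTC: 10:20 PM − 6:30 = 3:50 PM on Apr 7.
Subtract 14 hours and 25 minutes → departure 1:25 AM UTC on Apr 7.
Anchorage is UTC−8:00: 1:25 AM − 8:00 = 5:25 PM on Apr 6.

5:25 PM on Apr 6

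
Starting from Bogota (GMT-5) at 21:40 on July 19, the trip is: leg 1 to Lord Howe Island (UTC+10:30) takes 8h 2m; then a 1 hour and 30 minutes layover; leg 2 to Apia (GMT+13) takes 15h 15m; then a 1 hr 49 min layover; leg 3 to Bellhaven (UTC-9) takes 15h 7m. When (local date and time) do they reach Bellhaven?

Convert departure to UTC: 21:40 + 5:00 = 02:40 UTC on Jul 20.
Add 8 hours and 2 minutes leg 1 → 10:42 UTC.
Add 1 hour and 30 minutes layover in Lord Howe Island → 12:12 UTC.
Add 15 hours and 15 minutes leg 2 → 03:27 UTC (Jul 21).
Add 1 hour 49 minutes layover in Apia → 05:16 UTC.
Add 15 hours 7 minutes leg 3 → 20:23 UTC.
Bellhaven is UTC−9:00, so local arrival = 20:23 − 9:00 = 11:23 on Jul 21.

11:23 on July 21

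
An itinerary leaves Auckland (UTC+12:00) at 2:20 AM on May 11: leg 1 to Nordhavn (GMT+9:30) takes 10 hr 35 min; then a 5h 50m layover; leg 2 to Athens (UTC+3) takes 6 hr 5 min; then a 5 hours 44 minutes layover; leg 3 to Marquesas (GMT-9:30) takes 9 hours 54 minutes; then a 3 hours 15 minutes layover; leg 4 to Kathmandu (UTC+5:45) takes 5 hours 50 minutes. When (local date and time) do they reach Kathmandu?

Convert departure to UTC: 2:20 AM − 12:00 = 2:20 PM UTC on May 10.
Add 10 hours 35 minutes leg 1 → 12:55 AM UTC (May 11).
Add 5 hours 50 minutes layover in Nordhavn → 6:45 AM UTC.
Add 6 hours 5 minutes leg 2 → 12:50 PM UTC.
Add 5 hours 44 minutes layover in Athens → 6:34 PM UTC.
Add 9 hours 54 minutes leg 3 → 4:28 AM UTC (May 12).
Add 3 hours and 15 minutes layover in Marquesas → 7:43 AM UTC.
Add 5 hours and 50 minutes leg 4 → 1:33 PM UTC.
Kathmandu is UTC+5:45, so local arrival = 1:33 PM + 5:45 = 7:18 PM on May 12.

7:18 PM on May 12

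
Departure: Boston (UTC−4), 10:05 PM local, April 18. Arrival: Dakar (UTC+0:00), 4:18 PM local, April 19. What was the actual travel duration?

14 hours 13 minutes

Departure in UTC: 10:05 PM + 4:00 = 2:05 AM on Apr 19.
Arrival is already UTC: 4:18 PM on Apr 19.
Elapsed = 4:18 PM − 2:05 AM = 14 hours 13 minutes.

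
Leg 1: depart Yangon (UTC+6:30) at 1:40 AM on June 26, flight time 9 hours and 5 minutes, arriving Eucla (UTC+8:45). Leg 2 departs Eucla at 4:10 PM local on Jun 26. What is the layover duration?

Convert departure to UTC: 1:40 AM − 6:30 = 7:10 PM UTC on Jun 25.
Add 9 hours 5 minutes flight time → 4:15 AM UTC (Jun 26).
Eucla is UTC+8:45, so local arrival = 4:15 AM + 8:45 = 1:00 PM on Jun 26.
Layover = 4:10 PM − 1:00 PM = 3 hours 10 minutes.

3 hours 10 minutes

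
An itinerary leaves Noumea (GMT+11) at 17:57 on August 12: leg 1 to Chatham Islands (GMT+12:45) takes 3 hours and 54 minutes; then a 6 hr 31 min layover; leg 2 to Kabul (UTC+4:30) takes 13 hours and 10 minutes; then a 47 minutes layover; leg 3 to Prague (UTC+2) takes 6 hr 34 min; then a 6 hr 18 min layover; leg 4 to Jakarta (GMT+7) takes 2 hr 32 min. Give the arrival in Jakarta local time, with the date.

Convert departure to UTC: 17:57 − 11:00 = 06:57 UTC on Aug 12.
Add 3 hours 54 minutes leg 1 → 10:51 UTC.
Add 6 hours and 31 minutes layover in Chatham Islands → 17:22 UTC.
Add 13 hours and 10 minutes leg 2 → 06:32 UTC (Aug 13).
Add 47 minutes layover in Kabul → 07:19 UTC.
Add 6 hours and 34 minutes leg 3 → 13:53 UTC.
Add 6 hours and 18 minutes layover in Prague → 20:11 UTC.
Add 2 hours 32 minutes leg 4 → 22:43 UTC.
Jakarta is UTC+7:00, so local arrival = 22:43 + 7:00 = 05:43 on Aug 14.

05:43 on Aug 14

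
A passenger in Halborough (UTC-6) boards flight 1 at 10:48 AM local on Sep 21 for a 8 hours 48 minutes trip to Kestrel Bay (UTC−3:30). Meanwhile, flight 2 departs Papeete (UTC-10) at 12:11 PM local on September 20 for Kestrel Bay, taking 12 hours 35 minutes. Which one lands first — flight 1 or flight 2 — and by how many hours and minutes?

the second, by 14 hours 50 minutes

Flight 1 in UTC: 10:48 AM + 6:00 = 4:48 PM on Sep 21.
+8 hours and 48 minutes → arrive 1:36 AM UTC on Sep 22.
Flight 2 in UTC: 12:11 PM + 10:00 = 10:11 PM on Sep 20.
+12 hours 35 minutes → arrive 10:46 AM UTC on Sep 21.
Flight 2 lands earlier by 14 hours 50 minutes.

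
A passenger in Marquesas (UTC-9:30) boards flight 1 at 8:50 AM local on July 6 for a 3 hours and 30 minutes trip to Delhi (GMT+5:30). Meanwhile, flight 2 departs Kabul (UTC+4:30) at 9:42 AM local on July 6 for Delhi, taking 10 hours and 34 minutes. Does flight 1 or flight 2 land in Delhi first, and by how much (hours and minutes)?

Flight 1 in UTC: 8:50 AM + 9:30 = 6:20 PM on Jul 6.
+3 hours and 30 minutes → arrive 9:50 PM UTC on Jul 6.
Flight 2 in UTC: 9:42 AM − 4:30 = 5:12 AM on Jul 6.
+10 hours and 34 minutes → arrive 3:46 PM UTC on Jul 6.
Flight 2 lands earlier by 6 hours 4 minutes.

the second, by 6 hours 4 minutes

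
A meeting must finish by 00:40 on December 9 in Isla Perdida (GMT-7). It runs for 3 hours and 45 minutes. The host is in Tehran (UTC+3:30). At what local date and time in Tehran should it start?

07:25 on December 9

Target end time in UTC: 00:40 + 7:00 = 07:40 on Dec 9.
Subtract 3 hours and 45 minutes → start 03:55 UTC on Dec 9.
Tehran is UTC+3:30: 03:55 + 3:30 = 07:25 on Dec 9.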